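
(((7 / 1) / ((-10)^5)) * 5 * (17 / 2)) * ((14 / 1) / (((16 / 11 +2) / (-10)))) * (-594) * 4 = -2721411 / 9500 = -286.46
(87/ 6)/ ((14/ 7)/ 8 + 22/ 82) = 2378/ 85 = 27.98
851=851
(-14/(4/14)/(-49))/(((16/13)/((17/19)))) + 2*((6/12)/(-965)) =212961/293360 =0.73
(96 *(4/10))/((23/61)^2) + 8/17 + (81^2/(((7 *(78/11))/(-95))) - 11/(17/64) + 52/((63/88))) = -902644766923/73652670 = -12255.42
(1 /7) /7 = 1 /49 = 0.02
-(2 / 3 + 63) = -191 / 3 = -63.67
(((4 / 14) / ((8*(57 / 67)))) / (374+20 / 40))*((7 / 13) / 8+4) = 9447 / 20720336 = 0.00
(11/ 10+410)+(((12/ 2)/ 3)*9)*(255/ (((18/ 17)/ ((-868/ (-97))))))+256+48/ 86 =1645843421/ 41710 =39459.20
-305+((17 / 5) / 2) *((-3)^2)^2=-1673 / 10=-167.30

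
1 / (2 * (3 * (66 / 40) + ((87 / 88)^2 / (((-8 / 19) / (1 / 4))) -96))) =-619520 / 113533647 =-0.01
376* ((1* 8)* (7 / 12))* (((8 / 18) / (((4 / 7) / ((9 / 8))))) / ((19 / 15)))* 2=46060 / 19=2424.21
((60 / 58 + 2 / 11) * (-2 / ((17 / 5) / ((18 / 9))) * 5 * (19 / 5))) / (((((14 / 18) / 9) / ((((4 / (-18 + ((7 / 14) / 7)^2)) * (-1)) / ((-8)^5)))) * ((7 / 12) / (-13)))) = -29110185 / 612061472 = -0.05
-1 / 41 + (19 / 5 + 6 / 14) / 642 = -8201 / 460635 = -0.02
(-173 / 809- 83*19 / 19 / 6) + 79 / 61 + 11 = -518785 / 296094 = -1.75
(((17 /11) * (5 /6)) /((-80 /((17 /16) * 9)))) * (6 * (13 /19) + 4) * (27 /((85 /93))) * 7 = -6274989 /24320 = -258.02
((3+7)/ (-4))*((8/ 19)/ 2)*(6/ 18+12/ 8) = -55/ 57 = -0.96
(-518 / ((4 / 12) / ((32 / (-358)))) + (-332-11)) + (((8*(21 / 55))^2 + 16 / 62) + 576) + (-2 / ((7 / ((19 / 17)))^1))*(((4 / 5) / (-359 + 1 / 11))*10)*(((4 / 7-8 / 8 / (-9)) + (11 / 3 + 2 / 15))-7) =47381775335735779 / 124206626780775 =381.48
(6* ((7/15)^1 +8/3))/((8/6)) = 141/10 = 14.10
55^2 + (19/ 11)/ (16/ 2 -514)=16837131/ 5566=3025.00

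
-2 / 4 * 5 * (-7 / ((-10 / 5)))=-35 / 4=-8.75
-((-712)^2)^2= -256992219136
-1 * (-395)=395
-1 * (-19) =19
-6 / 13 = -0.46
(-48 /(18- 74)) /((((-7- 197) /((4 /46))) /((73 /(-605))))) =73 /1655885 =0.00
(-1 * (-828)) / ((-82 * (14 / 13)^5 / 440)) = -3067.23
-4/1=-4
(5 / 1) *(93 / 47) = 465 / 47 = 9.89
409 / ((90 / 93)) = 12679 / 30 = 422.63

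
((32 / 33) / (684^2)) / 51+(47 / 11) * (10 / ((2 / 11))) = 11564961707 / 49212603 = 235.00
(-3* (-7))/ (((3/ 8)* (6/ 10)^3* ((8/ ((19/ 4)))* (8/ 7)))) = 116375/ 864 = 134.69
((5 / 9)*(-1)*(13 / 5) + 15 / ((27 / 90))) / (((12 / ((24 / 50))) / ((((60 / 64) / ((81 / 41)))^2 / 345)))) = 31939 / 25194240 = 0.00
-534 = -534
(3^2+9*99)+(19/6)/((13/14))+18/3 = 35467/39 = 909.41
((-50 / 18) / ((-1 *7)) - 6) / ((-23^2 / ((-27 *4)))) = -4236 / 3703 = -1.14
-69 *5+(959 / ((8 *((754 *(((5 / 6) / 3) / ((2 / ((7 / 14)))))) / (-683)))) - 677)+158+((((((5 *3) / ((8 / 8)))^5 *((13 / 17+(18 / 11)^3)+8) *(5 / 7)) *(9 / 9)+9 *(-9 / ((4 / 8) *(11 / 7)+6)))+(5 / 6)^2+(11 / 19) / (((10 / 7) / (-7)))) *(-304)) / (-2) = 1164970334187425567 / 1074827754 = 1083867000.88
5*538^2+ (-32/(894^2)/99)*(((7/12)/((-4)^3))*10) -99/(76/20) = 26107892552800745/18040354992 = 1447193.95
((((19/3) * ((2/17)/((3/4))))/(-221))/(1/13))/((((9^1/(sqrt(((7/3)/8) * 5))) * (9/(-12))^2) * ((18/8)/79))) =-192128 * sqrt(210)/5688387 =-0.49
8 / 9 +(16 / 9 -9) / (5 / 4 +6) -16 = -4204 / 261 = -16.11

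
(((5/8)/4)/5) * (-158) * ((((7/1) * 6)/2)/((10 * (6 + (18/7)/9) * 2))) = -11613/14080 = -0.82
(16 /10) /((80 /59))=59 /50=1.18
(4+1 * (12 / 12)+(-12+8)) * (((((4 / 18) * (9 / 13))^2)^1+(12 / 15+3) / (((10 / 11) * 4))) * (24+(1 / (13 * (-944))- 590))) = -250894768313 / 414793600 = -604.87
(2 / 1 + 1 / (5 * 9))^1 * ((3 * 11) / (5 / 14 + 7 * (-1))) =-10.05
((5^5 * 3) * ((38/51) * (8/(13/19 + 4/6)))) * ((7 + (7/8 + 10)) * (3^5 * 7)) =21382481250/17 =1257793014.71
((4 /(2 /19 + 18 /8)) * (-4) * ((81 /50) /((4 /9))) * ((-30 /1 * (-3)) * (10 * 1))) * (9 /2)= -100284.34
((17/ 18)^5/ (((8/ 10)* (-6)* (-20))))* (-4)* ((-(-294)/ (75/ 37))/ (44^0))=-4.54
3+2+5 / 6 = 35 / 6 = 5.83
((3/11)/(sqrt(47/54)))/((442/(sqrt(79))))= 9* sqrt(22278)/228514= 0.01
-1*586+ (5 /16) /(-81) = -759461 /1296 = -586.00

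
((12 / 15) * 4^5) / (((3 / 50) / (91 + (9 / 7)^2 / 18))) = 182824960 / 147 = 1243707.21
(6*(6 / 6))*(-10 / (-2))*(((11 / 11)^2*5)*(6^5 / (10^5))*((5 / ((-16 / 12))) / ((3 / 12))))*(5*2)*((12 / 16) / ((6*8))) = -2187 / 80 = -27.34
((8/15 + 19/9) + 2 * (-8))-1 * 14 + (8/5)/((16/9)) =-2381/90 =-26.46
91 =91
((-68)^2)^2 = 21381376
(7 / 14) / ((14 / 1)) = 0.04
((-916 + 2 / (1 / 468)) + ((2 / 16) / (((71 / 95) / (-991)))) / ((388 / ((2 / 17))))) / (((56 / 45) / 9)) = 15135309675 / 104902784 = 144.28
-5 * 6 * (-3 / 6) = 15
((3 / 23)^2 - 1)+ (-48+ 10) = -20622 / 529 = -38.98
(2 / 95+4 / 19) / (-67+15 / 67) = -737 / 212515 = -0.00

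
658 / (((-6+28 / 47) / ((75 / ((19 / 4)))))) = -1922.46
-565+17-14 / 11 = -6042 / 11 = -549.27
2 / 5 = 0.40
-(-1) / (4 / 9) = 9 / 4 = 2.25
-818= -818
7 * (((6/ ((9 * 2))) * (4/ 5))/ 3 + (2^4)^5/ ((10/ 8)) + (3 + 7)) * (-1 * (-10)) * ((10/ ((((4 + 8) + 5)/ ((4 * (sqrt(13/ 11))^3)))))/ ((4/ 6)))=137407051600 * sqrt(143)/ 6171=266269543.18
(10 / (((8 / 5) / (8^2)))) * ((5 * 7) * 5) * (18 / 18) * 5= 350000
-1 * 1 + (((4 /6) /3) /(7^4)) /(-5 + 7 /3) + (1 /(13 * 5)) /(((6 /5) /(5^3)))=75227 /124852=0.60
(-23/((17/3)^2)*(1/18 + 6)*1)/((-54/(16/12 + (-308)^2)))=7619.74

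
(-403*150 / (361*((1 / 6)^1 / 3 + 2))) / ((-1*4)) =272025 / 13357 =20.37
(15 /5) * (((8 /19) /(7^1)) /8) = 3 /133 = 0.02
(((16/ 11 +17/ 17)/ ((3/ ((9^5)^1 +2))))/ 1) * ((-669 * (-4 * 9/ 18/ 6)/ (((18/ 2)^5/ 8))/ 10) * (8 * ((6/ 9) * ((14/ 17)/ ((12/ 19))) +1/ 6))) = 1209.73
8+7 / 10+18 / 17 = 1659 / 170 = 9.76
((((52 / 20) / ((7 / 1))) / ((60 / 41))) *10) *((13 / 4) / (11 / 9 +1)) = 20787 / 5600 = 3.71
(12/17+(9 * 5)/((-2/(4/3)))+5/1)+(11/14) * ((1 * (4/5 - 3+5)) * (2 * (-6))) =-4309/85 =-50.69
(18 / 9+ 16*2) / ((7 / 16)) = 544 / 7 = 77.71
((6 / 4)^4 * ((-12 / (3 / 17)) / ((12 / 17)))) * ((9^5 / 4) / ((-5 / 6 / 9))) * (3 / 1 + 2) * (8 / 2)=12440502369 / 8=1555062796.12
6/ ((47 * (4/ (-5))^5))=-9375/ 24064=-0.39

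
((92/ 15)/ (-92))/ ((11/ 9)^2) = -27/ 605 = -0.04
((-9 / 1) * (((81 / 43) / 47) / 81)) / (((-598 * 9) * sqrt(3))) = sqrt(3) / 3625674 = 0.00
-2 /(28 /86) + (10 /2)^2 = 132 /7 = 18.86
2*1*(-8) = -16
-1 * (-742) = 742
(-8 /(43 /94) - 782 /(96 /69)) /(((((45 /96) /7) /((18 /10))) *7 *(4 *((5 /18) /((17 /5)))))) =-6809.95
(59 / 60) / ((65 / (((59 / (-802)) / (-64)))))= 3481 / 200179200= 0.00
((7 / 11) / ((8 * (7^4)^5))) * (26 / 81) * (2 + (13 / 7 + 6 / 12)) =0.00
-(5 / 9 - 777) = 6988 / 9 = 776.44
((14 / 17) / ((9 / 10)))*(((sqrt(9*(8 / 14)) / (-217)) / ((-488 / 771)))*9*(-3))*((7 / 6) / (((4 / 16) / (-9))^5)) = 349645662720*sqrt(7) / 32147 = 28776416.79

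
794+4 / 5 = 3974 / 5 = 794.80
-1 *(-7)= 7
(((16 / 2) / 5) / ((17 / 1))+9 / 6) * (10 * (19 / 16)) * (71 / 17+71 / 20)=13526423 / 92480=146.26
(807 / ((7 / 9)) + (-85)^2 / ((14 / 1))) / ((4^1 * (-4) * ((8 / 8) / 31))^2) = 20902711 / 3584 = 5832.23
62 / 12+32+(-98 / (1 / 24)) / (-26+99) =2167 / 438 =4.95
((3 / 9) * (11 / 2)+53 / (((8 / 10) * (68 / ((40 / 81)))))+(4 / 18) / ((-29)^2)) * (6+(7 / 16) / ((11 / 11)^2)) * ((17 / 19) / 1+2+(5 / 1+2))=12976653893 / 88012332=147.44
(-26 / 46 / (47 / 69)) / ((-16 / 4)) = 39 / 188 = 0.21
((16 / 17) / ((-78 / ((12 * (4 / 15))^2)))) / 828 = -512 / 3431025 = -0.00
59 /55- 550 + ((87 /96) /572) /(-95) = -190903737 /347776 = -548.93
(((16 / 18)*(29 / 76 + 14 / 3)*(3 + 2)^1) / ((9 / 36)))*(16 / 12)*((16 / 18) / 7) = 1473280 / 96957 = 15.20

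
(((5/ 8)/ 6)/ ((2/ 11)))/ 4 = 55/ 384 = 0.14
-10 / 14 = -5 / 7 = -0.71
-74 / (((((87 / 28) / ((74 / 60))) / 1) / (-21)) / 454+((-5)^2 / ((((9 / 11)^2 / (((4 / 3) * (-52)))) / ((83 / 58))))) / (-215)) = -4.29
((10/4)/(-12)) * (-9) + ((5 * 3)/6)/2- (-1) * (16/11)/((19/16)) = 7273/1672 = 4.35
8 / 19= 0.42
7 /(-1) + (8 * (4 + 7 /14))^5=60466169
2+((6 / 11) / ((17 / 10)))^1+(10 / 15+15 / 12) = 9509 / 2244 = 4.24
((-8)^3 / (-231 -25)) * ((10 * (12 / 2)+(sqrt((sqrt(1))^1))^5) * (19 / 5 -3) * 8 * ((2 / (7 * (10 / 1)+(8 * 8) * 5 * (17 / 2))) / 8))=488 / 6975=0.07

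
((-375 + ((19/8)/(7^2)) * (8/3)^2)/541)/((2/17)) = -2808791/477162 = -5.89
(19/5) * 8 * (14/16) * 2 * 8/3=2128/15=141.87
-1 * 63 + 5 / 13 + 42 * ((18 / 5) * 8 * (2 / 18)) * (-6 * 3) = -161318 / 65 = -2481.82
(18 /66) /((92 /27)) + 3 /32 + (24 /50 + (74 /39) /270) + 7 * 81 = 120983960491 /213127200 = 567.66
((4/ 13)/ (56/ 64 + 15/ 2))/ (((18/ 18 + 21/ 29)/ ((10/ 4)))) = 232/ 4355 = 0.05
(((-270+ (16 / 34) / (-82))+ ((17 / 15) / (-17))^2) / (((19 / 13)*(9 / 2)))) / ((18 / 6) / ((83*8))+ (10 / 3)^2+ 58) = -731008740592 / 1230710063625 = -0.59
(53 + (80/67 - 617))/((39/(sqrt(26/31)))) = -13.22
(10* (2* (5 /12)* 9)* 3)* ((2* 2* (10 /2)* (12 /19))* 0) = 0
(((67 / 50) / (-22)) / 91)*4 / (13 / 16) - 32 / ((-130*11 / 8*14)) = 3088 / 325325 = 0.01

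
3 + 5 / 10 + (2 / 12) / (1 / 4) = 25 / 6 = 4.17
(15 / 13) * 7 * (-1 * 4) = -420 / 13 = -32.31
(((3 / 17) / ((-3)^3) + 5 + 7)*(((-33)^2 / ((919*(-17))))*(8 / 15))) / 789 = -355256 / 628653897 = -0.00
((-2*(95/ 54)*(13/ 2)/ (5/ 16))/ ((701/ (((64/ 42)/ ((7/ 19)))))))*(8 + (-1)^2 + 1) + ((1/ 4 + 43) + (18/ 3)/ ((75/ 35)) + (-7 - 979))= -52544156531/ 55645380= -944.27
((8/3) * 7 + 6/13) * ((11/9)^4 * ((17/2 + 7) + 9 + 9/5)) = 1436267459/1279395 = 1122.61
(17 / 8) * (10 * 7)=595 / 4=148.75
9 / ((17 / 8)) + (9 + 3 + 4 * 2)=24.24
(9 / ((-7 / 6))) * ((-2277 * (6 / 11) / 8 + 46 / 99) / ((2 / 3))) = 551655 / 308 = 1791.09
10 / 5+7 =9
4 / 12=1 / 3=0.33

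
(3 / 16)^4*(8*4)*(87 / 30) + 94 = 1927469 / 20480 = 94.11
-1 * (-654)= 654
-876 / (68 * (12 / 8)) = -146 / 17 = -8.59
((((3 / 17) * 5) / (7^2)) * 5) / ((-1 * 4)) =-75 / 3332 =-0.02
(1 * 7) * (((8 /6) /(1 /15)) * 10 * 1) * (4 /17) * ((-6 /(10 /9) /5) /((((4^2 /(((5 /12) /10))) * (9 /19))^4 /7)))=-6385729 /2806920511488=-0.00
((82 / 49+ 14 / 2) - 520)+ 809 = 14586 / 49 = 297.67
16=16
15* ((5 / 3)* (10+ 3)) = 325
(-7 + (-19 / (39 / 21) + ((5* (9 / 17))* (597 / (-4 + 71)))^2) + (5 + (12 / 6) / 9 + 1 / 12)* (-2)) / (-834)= -160432358335 / 253179977076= -0.63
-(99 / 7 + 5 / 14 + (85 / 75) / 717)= -311929 / 21510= -14.50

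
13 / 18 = 0.72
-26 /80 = -13 /40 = -0.32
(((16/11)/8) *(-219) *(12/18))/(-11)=292/121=2.41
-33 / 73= -0.45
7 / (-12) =-7 / 12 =-0.58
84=84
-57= -57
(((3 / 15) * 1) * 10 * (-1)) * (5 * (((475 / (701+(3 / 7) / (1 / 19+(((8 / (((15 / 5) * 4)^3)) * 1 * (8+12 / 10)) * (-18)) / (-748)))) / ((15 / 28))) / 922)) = -2129848700 / 157021005777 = -0.01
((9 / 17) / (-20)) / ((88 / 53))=-477 / 29920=-0.02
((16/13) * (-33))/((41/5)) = -2640/533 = -4.95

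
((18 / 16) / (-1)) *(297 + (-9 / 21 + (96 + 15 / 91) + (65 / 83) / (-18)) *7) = -18778147 / 17264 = -1087.71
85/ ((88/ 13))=1105/ 88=12.56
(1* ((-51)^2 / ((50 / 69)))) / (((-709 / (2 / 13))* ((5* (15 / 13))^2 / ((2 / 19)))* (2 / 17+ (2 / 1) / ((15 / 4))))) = -13220883 / 3494040625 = -0.00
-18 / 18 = -1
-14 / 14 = -1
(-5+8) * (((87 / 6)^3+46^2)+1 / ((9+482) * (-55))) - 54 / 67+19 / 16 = 448548806999 / 28949360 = 15494.26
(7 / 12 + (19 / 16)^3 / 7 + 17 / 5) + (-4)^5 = -438585883 / 430080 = -1019.78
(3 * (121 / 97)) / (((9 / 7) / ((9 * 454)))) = 1153614 / 97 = 11892.93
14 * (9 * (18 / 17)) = 2268 / 17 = 133.41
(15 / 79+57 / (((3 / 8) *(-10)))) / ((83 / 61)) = -361669 / 32785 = -11.03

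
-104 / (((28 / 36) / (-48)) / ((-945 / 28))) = -1516320 / 7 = -216617.14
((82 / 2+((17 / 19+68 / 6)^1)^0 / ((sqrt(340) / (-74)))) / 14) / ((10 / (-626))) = -12833 / 70+11581 * sqrt(85) / 5950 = -165.38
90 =90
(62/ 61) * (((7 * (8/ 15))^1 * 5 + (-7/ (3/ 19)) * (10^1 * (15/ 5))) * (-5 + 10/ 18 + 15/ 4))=1524425/ 1647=925.58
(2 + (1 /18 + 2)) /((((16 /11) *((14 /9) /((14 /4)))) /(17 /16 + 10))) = 142131 /2048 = 69.40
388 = 388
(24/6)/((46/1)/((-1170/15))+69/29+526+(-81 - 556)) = -4524/123517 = -0.04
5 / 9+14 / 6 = 2.89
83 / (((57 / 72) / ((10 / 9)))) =6640 / 57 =116.49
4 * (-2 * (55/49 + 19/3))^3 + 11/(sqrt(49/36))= -42099097478/3176523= -13253.20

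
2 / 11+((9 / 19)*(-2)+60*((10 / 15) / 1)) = 8200 / 209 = 39.23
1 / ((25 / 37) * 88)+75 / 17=165629 / 37400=4.43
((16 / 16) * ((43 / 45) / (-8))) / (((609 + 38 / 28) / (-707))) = 212807 / 1538100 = 0.14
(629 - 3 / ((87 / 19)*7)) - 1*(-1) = 127871 / 203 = 629.91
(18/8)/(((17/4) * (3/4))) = 12/17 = 0.71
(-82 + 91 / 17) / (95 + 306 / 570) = -123785 / 154292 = -0.80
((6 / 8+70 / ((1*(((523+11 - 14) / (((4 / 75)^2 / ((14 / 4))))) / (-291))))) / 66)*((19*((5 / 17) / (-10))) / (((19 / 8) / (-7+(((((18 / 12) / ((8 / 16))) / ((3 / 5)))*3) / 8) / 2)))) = 6792037 / 437580000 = 0.02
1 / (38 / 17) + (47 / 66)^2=78997 / 82764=0.95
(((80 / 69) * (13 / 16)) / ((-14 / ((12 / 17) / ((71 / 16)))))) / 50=-208 / 971635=-0.00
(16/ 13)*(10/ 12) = 40/ 39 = 1.03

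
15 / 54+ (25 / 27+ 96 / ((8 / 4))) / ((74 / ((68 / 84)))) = 17056 / 20979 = 0.81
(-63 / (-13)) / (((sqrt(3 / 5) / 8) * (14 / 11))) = 132 * sqrt(15) / 13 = 39.33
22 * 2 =44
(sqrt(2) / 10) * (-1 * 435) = -87 * sqrt(2) / 2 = -61.52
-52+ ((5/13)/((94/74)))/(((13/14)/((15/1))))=-374186/7943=-47.11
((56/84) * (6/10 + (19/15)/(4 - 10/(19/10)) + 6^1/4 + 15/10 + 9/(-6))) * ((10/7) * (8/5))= 316/189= 1.67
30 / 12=5 / 2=2.50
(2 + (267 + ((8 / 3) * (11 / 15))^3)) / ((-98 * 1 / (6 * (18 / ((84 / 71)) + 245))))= -91782095371 / 20837250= -4404.71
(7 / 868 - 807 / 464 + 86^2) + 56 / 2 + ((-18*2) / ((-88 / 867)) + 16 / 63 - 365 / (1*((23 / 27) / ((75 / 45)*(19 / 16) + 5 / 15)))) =388970729549 / 57316644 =6786.35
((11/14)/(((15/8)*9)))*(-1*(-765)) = 748/21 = 35.62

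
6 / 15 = 2 / 5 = 0.40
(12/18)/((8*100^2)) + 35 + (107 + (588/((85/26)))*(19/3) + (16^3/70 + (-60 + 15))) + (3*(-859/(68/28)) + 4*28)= 4933776119/14280000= 345.50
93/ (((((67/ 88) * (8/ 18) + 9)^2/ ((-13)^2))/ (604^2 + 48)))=224817983799552/ 3418801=65759306.79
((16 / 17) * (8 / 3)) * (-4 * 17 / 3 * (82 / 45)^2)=-3442688 / 18225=-188.90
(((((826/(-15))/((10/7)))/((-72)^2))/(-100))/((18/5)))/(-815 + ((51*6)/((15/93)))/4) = -2891/47687097600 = -0.00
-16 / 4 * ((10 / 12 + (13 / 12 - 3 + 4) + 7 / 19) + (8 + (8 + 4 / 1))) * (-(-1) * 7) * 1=-37163 / 57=-651.98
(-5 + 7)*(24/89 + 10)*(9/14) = 8226/623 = 13.20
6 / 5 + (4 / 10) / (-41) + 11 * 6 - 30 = 7624 / 205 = 37.19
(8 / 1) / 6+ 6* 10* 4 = 241.33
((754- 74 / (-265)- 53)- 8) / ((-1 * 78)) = -183719 / 20670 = -8.89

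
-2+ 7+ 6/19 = 101/19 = 5.32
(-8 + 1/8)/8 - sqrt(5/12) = -63/64 - sqrt(15)/6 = -1.63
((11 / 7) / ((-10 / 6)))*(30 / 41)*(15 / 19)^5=-150356250 / 710640413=-0.21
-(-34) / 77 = 34 / 77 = 0.44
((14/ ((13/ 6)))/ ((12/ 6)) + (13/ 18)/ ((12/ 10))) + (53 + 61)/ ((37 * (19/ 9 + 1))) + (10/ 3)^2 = 5794205/ 363636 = 15.93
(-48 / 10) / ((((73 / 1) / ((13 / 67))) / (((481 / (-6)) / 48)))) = 6253 / 293460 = 0.02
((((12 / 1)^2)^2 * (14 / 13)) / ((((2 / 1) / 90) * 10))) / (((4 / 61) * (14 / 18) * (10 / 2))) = 25614144 / 65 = 394063.75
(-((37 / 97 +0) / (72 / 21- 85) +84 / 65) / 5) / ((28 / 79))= -52316881 / 72003100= -0.73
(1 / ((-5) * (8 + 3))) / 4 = -1 / 220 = -0.00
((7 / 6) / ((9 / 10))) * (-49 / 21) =-245 / 81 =-3.02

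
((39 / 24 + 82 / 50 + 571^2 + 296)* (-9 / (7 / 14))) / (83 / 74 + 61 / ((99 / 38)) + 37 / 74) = -2151691903251 / 9170600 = -234629.35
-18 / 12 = -3 / 2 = -1.50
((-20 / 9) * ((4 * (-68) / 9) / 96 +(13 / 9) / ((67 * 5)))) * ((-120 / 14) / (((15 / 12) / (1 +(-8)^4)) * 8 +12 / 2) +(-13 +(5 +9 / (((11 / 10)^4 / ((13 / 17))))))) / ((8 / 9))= -3.67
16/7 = 2.29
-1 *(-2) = 2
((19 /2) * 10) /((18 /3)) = 95 /6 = 15.83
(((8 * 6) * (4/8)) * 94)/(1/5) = 11280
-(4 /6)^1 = -2 /3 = -0.67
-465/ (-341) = 1.36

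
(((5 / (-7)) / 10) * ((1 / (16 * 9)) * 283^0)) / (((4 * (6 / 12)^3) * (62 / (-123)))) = 41 / 20832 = 0.00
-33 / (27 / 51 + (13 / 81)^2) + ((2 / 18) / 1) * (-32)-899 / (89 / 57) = -31682232791 / 49599522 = -638.76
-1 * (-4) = 4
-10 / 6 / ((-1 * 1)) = 5 / 3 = 1.67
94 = 94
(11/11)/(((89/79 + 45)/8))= 158/911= 0.17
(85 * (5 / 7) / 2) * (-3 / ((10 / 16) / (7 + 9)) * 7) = -16320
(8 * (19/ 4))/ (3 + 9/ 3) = 19/ 3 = 6.33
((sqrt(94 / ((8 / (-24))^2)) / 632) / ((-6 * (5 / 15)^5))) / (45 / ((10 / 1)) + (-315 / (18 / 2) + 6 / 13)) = 3159 * sqrt(94) / 493592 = 0.06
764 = 764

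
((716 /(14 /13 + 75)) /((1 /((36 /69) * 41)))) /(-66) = -3.05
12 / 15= 4 / 5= 0.80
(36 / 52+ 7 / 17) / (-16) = -61 / 884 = -0.07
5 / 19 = 0.26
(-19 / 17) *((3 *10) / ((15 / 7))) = -266 / 17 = -15.65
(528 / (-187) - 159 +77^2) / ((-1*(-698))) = 49021 / 5933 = 8.26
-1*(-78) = 78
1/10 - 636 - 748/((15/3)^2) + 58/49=-1628359/2450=-664.64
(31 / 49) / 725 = 0.00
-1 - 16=-17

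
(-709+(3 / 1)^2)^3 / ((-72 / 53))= 252486111.11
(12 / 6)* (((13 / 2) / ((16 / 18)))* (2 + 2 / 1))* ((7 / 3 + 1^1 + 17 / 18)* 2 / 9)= 1001 / 18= 55.61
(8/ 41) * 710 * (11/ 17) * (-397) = -24804560/ 697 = -35587.60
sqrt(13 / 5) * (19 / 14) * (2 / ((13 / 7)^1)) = 19 * sqrt(65) / 65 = 2.36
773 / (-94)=-773 / 94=-8.22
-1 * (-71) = 71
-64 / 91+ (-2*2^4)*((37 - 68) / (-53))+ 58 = 186070 / 4823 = 38.58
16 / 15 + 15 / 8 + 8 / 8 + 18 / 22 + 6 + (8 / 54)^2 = 3458369 / 320760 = 10.78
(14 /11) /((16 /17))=119 /88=1.35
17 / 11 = 1.55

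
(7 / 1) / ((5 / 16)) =112 / 5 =22.40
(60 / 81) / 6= 0.12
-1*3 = -3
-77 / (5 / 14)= -215.60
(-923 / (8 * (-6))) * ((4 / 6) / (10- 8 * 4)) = -923 / 1584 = -0.58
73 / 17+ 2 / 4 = 163 / 34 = 4.79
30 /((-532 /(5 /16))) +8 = 33973 /4256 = 7.98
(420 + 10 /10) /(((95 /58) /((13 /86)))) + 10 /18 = 1448878 /36765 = 39.41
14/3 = 4.67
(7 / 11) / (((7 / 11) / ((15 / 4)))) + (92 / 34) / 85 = 21859 / 5780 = 3.78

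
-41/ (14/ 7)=-41/ 2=-20.50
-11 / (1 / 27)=-297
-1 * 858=-858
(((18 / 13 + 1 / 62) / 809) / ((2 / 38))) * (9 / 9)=21451 / 652054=0.03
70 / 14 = 5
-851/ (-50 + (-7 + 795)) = -851/ 738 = -1.15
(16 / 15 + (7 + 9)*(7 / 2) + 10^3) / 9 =15856 / 135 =117.45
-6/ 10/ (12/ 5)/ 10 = -1/ 40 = -0.02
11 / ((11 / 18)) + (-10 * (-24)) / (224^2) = 18.00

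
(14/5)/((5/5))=14/5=2.80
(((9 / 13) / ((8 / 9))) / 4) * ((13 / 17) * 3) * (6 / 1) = 729 / 272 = 2.68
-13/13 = -1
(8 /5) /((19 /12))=96 /95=1.01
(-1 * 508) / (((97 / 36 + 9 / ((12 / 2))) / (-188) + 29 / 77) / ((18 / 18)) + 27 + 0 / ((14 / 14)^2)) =-264737088 / 14255317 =-18.57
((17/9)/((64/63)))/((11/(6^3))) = 3213/88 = 36.51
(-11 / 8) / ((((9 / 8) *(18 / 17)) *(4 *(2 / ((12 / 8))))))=-187 / 864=-0.22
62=62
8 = 8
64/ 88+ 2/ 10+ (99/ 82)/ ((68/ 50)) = 278313/ 153340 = 1.82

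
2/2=1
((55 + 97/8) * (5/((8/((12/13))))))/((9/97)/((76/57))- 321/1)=-260445/2158364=-0.12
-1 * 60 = -60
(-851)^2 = 724201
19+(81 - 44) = 56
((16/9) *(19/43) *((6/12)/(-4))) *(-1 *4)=152/387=0.39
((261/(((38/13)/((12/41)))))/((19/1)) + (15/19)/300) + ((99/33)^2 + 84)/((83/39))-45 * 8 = -7737554123/24569660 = -314.92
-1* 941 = -941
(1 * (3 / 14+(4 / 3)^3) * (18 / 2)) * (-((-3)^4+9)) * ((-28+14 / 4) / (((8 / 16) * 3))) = 34195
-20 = -20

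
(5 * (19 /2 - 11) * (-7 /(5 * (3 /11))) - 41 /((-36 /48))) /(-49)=-559 /294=-1.90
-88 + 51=-37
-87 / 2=-43.50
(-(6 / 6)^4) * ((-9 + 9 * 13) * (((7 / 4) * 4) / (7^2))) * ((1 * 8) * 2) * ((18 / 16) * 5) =-9720 / 7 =-1388.57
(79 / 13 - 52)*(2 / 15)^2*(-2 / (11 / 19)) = 30248 / 10725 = 2.82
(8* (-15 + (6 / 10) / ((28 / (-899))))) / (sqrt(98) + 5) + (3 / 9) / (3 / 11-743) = 235143319 / 12524610-9594* sqrt(2) / 365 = -18.40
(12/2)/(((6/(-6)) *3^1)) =-2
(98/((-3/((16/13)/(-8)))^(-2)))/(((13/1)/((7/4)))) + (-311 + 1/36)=338789/72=4705.40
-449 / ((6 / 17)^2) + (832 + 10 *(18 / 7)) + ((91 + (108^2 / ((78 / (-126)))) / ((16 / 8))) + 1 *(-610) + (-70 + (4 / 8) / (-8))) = -167164367 / 13104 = -12756.74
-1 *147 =-147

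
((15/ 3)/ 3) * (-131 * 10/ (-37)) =6550/ 111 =59.01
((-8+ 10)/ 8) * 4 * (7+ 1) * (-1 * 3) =-24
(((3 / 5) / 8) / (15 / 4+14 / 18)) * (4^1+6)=27 / 163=0.17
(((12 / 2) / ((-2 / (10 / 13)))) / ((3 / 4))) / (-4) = 10 / 13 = 0.77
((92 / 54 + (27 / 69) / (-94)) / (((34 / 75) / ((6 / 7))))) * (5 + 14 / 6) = 27282475 / 1157751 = 23.57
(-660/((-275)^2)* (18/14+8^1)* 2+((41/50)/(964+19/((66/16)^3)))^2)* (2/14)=-5352247563953170821/231159800366883080000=-0.02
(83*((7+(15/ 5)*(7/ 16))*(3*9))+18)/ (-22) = -847.56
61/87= 0.70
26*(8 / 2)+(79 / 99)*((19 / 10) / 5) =516301 / 4950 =104.30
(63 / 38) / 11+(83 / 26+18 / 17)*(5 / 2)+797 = 149241933 / 184756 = 807.78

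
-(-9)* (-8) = -72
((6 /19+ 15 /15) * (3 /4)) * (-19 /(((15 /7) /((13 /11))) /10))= -2275 /22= -103.41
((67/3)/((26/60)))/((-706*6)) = -335/27534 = -0.01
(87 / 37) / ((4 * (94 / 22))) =957 / 6956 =0.14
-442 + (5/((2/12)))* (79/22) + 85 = -2742/11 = -249.27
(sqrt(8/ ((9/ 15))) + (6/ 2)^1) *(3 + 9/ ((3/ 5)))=54 + 12 *sqrt(30)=119.73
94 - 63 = 31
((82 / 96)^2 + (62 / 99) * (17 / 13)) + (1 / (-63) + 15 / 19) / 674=22884937451 / 14767264512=1.55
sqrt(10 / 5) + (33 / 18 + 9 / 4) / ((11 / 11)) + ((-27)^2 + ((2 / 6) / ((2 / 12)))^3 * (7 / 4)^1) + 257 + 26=sqrt(2) + 12361 / 12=1031.50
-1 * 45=-45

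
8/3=2.67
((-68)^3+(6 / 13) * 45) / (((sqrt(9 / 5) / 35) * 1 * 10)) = -14305711 * sqrt(5) / 39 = -820219.03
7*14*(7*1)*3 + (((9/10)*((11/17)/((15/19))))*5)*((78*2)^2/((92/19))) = 40262736/1955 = 20594.75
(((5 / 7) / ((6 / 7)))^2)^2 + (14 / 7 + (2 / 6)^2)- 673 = -868847 / 1296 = -670.41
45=45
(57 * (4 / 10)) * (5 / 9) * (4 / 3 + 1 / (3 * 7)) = 17.49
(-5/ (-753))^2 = 25/ 567009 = 0.00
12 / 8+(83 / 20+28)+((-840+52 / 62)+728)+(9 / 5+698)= 385819 / 620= 622.29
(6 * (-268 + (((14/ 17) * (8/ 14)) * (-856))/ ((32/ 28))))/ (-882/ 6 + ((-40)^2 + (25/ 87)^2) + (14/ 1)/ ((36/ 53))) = -958053744/ 379249175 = -2.53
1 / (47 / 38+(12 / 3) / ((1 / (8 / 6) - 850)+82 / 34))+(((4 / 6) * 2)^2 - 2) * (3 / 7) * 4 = 24383558 / 56619339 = 0.43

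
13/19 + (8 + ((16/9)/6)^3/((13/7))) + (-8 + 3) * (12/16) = 96227009/19446804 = 4.95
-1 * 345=-345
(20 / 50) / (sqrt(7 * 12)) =sqrt(21) / 105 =0.04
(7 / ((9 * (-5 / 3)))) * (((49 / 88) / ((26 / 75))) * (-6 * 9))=46305 / 1144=40.48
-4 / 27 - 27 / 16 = -793 / 432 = -1.84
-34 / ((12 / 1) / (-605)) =1714.17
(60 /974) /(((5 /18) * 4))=27 /487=0.06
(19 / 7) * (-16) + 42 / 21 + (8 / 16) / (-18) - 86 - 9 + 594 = 115301 / 252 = 457.54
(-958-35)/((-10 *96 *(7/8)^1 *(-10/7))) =-331/400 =-0.83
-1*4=-4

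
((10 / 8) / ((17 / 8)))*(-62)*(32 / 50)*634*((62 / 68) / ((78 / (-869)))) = 8471345696 / 56355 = 150321.10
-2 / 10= -1 / 5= -0.20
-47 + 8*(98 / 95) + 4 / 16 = -14629 / 380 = -38.50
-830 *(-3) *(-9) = -22410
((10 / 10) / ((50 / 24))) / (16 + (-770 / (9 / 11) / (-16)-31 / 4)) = 864 / 120725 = 0.01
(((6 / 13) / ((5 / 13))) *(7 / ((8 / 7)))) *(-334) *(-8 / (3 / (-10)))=-65464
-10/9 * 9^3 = -810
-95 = -95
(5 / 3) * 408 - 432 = 248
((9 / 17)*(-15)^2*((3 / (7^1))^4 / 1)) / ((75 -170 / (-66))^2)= 7144929 / 10699931648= 0.00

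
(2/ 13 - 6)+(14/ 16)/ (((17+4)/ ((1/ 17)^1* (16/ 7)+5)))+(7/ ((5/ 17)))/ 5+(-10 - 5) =-14732593/ 928200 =-15.87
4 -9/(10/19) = -131/10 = -13.10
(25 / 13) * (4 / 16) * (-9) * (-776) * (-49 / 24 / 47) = -356475 / 2444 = -145.86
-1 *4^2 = -16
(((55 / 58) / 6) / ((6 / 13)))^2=511225 / 4359744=0.12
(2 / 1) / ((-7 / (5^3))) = -250 / 7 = -35.71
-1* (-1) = 1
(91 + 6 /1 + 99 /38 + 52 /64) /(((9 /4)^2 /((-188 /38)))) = -2869538 /29241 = -98.13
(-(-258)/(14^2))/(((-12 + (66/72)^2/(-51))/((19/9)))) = -1000008/4324201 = -0.23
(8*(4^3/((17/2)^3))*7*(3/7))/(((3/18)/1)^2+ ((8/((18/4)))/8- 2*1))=-49152/34391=-1.43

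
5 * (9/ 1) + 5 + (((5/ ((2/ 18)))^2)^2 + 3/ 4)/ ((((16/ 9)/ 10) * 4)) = 738119035/ 128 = 5766554.96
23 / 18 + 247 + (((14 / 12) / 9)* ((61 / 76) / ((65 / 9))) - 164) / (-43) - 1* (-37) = 1105358299 / 3823560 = 289.09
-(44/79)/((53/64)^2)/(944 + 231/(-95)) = -17121280/19849717039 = -0.00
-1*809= -809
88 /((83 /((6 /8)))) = 66 /83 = 0.80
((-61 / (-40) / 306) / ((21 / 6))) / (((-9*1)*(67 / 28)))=-61 / 922590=-0.00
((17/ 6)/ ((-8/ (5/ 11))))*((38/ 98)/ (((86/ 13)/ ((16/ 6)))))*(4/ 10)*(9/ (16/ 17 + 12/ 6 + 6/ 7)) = -0.02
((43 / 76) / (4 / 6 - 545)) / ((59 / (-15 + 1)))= 903 / 3661186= 0.00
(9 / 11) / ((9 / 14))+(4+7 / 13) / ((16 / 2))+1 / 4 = 2391 / 1144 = 2.09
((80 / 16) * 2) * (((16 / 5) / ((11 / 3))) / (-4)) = -24 / 11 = -2.18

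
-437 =-437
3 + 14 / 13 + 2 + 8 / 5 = 499 / 65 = 7.68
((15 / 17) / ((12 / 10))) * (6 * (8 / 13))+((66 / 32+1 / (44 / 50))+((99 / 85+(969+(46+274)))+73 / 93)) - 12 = 23238862631 / 18086640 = 1284.86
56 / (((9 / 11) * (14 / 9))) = 44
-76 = -76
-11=-11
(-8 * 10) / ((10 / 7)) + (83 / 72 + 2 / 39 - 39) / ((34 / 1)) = -106913 / 1872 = -57.11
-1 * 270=-270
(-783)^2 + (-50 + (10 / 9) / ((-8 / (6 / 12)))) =44138803 / 72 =613038.93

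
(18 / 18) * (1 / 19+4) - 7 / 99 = 3.98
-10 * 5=-50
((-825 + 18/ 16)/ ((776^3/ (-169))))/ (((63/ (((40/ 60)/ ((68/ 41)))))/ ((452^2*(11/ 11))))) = 0.39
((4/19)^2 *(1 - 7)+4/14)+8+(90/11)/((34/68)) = 677786/27797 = 24.38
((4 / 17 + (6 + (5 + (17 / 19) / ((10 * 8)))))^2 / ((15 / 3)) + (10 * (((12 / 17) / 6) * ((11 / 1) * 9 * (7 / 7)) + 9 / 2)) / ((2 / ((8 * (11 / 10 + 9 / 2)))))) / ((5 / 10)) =12159712982881 / 1669264000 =7284.48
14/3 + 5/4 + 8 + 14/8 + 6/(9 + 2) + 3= 634/33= 19.21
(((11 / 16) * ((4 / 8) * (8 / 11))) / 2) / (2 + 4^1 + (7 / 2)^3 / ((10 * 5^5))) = 31250 / 1500343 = 0.02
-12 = -12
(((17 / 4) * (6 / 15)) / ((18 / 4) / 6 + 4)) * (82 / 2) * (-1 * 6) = -8364 / 95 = -88.04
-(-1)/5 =1/5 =0.20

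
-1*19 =-19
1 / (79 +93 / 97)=97 / 7756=0.01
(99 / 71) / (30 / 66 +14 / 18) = 9801 / 8662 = 1.13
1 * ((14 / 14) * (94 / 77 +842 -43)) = 61617 / 77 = 800.22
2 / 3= 0.67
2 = 2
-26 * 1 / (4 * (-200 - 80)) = 13 / 560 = 0.02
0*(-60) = 0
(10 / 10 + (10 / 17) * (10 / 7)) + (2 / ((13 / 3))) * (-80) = -54273 / 1547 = -35.08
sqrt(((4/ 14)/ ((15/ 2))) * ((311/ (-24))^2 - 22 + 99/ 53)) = sqrt(25107170865)/ 66780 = 2.37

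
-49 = -49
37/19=1.95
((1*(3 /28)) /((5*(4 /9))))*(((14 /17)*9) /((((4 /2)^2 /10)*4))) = 243 /1088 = 0.22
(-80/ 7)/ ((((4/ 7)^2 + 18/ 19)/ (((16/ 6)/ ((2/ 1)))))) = -21280/ 1779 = -11.96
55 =55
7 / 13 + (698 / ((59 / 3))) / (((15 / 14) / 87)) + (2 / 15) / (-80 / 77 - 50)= 65164432256 / 22607325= 2882.45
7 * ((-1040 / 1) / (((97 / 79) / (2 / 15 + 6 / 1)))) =-10582208 / 291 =-36364.98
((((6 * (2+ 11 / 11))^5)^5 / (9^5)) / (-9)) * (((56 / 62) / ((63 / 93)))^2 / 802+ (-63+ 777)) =-12977812749606230797648656334848 / 401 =-32363622816973144133787170000.00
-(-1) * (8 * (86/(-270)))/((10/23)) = -3956/675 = -5.86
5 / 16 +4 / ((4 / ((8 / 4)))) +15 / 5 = 85 / 16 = 5.31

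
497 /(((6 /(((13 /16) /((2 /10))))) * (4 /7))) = 226135 /384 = 588.89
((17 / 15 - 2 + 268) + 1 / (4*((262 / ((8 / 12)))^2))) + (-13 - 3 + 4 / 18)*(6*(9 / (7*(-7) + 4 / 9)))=384285382813 / 1349884260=284.68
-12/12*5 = -5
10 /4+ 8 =21 /2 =10.50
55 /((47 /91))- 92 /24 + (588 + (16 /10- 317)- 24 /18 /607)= 321168497 /855870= 375.25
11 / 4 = 2.75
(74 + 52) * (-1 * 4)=-504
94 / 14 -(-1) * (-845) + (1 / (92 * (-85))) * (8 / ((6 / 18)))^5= -1856.52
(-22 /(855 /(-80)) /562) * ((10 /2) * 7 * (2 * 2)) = 24640 /48051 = 0.51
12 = 12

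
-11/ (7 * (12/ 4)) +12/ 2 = 115/ 21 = 5.48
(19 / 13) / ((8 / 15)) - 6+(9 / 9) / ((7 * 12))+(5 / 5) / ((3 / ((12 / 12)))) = -2.91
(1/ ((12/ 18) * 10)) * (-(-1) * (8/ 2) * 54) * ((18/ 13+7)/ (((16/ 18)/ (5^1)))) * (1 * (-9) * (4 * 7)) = -5006043/ 13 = -385080.23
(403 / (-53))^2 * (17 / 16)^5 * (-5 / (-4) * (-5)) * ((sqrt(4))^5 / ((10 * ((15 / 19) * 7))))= -4381353554747 / 15463612416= -283.33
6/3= 2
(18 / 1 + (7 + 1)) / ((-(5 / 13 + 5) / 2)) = -9.66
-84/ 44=-21/ 11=-1.91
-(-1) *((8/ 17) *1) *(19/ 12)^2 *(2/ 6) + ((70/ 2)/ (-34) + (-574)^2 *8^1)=1209835580/ 459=2635807.36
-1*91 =-91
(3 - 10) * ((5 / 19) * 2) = -70 / 19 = -3.68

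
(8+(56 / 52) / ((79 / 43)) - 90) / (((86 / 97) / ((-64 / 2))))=129765824 / 44161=2938.47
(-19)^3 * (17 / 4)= -116603 / 4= -29150.75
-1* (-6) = 6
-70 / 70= -1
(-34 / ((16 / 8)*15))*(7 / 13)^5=-285719 / 5569395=-0.05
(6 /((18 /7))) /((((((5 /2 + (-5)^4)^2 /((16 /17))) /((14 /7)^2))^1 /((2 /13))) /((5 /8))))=448 /208848315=0.00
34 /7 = 4.86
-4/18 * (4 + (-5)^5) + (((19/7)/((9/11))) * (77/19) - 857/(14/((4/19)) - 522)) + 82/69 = 44634281/62859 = 710.07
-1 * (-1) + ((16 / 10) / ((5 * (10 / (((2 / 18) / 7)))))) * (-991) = 0.50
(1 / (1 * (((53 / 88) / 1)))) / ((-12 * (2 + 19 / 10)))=-220 / 6201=-0.04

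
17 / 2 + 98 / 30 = 11.77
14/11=1.27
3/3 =1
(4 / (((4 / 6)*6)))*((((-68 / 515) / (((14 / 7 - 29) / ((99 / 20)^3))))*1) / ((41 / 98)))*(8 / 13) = 29935521 / 34311875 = 0.87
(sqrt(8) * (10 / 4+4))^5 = 1485172 * sqrt(2) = 2100350.38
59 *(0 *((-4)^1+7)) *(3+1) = 0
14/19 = 0.74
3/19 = 0.16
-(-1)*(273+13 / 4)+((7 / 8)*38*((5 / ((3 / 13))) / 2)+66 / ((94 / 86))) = 696.84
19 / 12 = 1.58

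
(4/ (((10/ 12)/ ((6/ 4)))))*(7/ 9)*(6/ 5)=168/ 25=6.72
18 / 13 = 1.38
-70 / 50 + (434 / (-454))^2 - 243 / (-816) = -13200931 / 70079440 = -0.19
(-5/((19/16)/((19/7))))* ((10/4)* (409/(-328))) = 10225/287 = 35.63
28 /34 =14 /17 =0.82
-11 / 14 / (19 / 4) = -22 / 133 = -0.17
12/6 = 2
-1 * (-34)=34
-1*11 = -11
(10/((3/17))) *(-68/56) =-1445/21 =-68.81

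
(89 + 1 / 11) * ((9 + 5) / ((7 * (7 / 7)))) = 178.18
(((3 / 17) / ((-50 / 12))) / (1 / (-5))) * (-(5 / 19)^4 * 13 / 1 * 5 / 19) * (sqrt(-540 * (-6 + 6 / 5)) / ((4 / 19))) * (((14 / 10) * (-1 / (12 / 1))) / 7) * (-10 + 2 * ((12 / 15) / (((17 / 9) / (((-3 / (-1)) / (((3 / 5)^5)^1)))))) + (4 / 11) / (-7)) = 649783875 * sqrt(2) / 2900033213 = 0.32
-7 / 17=-0.41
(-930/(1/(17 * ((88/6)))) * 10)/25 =-92752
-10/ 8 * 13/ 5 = -13/ 4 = -3.25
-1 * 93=-93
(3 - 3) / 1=0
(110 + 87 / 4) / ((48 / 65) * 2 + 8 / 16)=34255 / 514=66.64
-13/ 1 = -13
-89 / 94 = -0.95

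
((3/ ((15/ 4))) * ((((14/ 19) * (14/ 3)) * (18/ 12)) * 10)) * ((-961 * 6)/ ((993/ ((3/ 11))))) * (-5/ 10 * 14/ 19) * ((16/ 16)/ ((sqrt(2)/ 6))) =94931424 * sqrt(2)/ 1314401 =102.14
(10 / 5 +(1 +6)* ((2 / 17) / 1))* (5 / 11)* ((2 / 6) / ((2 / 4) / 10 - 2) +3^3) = 251120 / 7293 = 34.43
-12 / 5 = -2.40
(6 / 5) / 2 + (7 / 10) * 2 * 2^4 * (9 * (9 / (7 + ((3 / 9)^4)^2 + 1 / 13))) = 775588971 / 3018125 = 256.98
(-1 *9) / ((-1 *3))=3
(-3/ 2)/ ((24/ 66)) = -33/ 8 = -4.12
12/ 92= 3/ 23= 0.13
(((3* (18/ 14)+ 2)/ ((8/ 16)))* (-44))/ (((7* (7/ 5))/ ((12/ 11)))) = -19680/ 343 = -57.38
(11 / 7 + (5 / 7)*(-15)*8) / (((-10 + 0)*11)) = 589 / 770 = 0.76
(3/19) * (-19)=-3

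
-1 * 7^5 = -16807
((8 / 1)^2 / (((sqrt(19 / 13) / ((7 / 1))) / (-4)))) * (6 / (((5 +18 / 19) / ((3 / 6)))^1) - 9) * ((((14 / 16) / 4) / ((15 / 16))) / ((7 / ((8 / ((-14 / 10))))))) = -327680 * sqrt(247) / 2147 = -2398.65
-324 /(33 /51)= -5508 /11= -500.73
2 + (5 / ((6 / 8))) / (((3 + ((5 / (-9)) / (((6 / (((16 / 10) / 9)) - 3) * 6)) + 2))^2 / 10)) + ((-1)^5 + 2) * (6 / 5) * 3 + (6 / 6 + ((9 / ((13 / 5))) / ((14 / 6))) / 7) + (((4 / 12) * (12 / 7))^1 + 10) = 20.05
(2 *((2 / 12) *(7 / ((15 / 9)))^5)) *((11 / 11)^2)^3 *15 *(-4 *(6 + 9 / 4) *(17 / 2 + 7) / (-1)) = 4178035323 / 1250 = 3342428.26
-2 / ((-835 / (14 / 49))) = 4 / 5845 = 0.00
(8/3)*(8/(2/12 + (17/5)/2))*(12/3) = 45.71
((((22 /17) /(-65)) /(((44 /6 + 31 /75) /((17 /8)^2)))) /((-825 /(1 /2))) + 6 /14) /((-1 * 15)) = -1035857 /36254400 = -0.03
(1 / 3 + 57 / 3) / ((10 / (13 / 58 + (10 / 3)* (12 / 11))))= 821 / 110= 7.46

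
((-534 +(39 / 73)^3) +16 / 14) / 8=-1450618177 / 21784952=-66.59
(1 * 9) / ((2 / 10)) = 45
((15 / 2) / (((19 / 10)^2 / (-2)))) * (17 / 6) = -4250 / 361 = -11.77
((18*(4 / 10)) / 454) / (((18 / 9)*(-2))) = -9 / 2270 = -0.00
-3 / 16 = -0.19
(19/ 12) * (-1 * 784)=-3724/ 3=-1241.33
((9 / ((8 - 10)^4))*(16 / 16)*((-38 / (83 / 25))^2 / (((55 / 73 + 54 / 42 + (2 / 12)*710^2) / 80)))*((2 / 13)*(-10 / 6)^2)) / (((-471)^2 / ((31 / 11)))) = 893531406250 / 2345691709036279461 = 0.00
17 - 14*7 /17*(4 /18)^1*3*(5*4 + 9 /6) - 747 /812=-2755861 /41412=-66.55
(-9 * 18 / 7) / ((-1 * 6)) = 27 / 7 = 3.86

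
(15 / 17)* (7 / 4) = 105 / 68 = 1.54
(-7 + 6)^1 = -1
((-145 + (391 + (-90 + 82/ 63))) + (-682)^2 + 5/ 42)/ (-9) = -58625459/ 1134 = -51697.94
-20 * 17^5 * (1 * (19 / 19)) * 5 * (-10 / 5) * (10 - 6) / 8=141985700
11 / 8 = 1.38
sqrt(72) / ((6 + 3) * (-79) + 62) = -6 * sqrt(2) / 649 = -0.01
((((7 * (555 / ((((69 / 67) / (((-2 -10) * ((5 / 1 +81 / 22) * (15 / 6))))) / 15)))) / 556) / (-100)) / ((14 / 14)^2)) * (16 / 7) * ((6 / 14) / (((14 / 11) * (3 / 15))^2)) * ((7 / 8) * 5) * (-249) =-21884957510625 / 5012896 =-4365731.41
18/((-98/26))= -4.78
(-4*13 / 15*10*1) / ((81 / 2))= -208 / 243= -0.86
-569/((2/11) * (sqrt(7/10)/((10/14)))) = -31295 * sqrt(70)/98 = -2671.76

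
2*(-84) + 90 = -78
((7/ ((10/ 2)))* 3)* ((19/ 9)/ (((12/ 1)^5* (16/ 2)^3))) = 133/ 1911029760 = 0.00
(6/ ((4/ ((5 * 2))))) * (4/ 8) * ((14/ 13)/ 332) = 105/ 4316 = 0.02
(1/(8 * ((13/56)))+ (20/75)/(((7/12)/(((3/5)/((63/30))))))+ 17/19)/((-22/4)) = -189268/665665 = -0.28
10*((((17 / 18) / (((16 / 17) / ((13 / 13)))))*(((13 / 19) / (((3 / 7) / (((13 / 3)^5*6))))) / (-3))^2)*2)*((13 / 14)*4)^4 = 7692216002157558961960 / 84605938641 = 90918156877.82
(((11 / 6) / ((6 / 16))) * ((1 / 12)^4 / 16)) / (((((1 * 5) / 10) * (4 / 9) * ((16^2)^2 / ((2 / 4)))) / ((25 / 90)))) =55 / 391378894848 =0.00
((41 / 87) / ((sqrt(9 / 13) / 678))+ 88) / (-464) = -4633 * sqrt(13) / 20184 -11 / 58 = -1.02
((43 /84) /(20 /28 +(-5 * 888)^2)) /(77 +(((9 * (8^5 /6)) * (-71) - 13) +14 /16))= -86 /11557574640202455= -0.00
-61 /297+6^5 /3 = 769763 /297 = 2591.79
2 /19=0.11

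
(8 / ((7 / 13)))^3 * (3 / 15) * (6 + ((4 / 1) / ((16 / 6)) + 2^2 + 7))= 20809984 / 1715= 12134.10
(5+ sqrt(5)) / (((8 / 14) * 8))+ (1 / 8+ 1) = 2.71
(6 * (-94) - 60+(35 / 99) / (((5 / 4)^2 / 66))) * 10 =-18272 / 3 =-6090.67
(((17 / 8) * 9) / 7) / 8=153 / 448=0.34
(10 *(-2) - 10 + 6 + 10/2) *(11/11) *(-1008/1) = 19152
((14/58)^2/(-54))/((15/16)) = -392/340605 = -0.00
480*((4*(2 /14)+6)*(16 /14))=176640 /49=3604.90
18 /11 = 1.64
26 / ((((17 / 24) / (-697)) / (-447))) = 11436048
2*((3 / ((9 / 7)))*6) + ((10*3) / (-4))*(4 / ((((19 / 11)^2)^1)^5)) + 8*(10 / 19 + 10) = 687192048926798 / 6131066257801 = 112.08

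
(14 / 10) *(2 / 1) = 14 / 5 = 2.80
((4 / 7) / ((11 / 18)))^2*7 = 6.12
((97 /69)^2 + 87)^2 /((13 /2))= 358901030912 /294672573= 1217.97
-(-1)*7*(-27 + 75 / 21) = -164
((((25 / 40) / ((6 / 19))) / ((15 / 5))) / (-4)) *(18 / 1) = -2.97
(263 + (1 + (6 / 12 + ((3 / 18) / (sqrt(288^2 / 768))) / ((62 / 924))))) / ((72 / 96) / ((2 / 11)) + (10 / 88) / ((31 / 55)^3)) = 26908 * sqrt(3) / 928107 + 63037756 / 1134353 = 55.62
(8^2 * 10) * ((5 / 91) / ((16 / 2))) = 4.40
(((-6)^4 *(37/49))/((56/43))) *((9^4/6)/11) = 281840877/3773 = 74699.41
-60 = -60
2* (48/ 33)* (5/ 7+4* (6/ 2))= 2848/ 77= 36.99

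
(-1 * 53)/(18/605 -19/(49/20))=1571185/229018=6.86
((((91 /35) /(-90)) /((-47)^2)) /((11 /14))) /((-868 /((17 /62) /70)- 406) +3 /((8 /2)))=6188 /82534185689175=0.00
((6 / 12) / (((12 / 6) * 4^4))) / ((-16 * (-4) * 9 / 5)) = 5 / 589824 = 0.00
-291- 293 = -584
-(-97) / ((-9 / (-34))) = 3298 / 9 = 366.44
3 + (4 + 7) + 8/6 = 46/3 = 15.33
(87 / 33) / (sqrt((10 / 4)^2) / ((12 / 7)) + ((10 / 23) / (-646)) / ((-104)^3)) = 727025475072 / 402162080485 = 1.81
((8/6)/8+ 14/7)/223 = 13/1338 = 0.01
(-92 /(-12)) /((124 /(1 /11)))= 23 /4092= 0.01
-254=-254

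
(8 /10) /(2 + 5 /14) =56 /165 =0.34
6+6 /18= 19 /3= 6.33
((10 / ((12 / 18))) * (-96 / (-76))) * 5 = 1800 / 19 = 94.74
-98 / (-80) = 1.22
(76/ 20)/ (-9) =-19/ 45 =-0.42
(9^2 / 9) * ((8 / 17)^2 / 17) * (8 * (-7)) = -32256 / 4913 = -6.57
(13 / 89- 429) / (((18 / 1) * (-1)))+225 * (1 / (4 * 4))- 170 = -1693151 / 12816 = -132.11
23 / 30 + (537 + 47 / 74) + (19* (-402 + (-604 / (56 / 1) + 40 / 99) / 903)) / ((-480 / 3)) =4342847122591 / 7409223360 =586.14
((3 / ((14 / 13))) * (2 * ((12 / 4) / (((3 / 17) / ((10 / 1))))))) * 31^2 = 6371430 / 7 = 910204.29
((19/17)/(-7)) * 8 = -152/119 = -1.28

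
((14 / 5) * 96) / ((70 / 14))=1344 / 25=53.76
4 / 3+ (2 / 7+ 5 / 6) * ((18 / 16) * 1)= 871 / 336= 2.59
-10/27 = -0.37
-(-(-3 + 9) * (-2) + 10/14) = -89/7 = -12.71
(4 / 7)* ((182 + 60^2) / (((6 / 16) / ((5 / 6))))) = 302560 / 63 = 4802.54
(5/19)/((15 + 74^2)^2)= 5/572870539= 0.00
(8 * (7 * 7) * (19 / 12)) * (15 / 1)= 9310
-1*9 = -9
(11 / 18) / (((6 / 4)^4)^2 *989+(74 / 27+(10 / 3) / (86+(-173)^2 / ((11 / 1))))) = 0.00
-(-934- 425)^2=-1846881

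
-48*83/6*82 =-54448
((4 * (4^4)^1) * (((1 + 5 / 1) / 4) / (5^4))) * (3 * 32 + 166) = 402432 / 625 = 643.89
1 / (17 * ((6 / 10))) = 5 / 51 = 0.10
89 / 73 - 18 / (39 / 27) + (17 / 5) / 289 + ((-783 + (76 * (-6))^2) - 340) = 16681664729 / 80665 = 206801.77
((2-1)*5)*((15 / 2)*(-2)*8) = -600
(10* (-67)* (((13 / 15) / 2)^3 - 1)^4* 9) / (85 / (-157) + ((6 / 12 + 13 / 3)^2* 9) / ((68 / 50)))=-1010102455548579905789 / 36237633187500000000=-27.87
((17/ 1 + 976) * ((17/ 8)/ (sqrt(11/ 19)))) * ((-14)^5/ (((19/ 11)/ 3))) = -3404627604 * sqrt(209)/ 19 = -2590533173.54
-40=-40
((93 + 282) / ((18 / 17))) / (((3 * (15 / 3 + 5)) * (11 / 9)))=425 / 44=9.66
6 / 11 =0.55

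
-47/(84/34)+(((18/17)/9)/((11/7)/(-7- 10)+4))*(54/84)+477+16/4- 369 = 605401/6510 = 93.00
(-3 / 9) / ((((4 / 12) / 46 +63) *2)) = -23 / 8695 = -0.00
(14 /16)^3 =343 /512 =0.67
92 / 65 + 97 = 6397 / 65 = 98.42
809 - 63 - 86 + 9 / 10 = 6609 / 10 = 660.90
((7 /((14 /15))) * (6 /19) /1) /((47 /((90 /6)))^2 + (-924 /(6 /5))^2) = 10125 /2534689471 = 0.00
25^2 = 625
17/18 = 0.94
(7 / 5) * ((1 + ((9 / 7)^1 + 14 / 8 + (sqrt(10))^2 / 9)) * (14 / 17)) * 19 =172501 / 1530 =112.75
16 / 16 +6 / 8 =7 / 4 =1.75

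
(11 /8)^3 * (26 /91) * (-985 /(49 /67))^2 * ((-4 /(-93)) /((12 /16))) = 5796957573275 /75026448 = 77265.52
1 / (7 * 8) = 1 / 56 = 0.02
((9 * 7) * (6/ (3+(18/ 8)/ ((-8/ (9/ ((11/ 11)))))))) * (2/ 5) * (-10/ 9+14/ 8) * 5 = 5152/ 5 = 1030.40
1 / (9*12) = 1 / 108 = 0.01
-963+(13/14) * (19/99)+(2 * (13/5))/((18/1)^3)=-1080920509/1122660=-962.82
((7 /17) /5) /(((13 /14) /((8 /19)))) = 784 /20995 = 0.04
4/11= 0.36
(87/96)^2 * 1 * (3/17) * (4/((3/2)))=0.39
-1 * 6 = -6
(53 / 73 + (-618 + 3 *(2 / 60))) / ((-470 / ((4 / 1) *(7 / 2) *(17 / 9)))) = 17871301 / 514650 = 34.73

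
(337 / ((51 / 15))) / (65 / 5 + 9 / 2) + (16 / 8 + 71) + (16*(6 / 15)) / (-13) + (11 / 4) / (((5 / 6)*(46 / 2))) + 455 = 189758823 / 355810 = 533.32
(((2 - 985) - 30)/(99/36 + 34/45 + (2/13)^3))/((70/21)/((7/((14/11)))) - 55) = 2643966468/498201173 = 5.31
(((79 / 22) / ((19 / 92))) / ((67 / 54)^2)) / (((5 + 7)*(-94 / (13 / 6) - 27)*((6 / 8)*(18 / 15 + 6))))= -141726 / 57230261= -0.00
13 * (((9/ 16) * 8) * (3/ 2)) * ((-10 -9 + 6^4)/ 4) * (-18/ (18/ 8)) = -448227/ 2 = -224113.50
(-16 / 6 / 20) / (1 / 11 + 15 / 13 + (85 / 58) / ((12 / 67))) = -66352 / 4691365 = -0.01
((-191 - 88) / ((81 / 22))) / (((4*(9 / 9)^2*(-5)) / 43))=14663 / 90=162.92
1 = 1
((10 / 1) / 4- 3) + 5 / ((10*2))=-1 / 4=-0.25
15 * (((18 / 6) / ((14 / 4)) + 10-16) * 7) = -540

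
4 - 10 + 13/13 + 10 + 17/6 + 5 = 77/6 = 12.83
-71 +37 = -34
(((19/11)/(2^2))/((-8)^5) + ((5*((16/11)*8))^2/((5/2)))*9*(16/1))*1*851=165930652.55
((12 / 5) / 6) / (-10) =-1 / 25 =-0.04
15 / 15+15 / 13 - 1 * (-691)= 9011 / 13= 693.15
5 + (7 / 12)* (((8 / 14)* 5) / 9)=140 / 27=5.19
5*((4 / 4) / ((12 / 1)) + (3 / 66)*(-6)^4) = 38935 / 132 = 294.96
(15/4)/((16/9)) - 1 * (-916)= 58759/64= 918.11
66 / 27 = 22 / 9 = 2.44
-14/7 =-2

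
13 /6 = 2.17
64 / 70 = 32 / 35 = 0.91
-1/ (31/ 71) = -71/ 31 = -2.29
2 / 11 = 0.18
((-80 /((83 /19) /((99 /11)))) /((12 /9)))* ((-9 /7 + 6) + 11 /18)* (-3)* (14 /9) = 254980 /83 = 3072.05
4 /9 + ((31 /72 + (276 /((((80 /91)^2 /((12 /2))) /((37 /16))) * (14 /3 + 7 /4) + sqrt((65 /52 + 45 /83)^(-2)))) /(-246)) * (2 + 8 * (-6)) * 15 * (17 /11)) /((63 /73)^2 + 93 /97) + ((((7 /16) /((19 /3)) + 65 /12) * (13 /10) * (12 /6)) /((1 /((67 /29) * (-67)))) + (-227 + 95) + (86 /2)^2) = 1277894494088957171 /174220584858047760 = 7.33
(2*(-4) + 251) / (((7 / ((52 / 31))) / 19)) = 240084 / 217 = 1106.38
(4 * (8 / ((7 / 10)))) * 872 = 279040 / 7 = 39862.86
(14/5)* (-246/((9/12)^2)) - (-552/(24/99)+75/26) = 409337/390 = 1049.58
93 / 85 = 1.09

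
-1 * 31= -31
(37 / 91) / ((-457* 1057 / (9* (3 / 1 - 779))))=258408 / 43957459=0.01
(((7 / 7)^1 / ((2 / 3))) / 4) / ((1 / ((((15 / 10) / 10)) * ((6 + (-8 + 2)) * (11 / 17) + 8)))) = 9 / 20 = 0.45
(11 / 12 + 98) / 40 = 1187 / 480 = 2.47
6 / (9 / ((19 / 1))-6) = -38 / 35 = -1.09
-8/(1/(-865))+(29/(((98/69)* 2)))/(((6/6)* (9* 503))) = 2046687547/295764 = 6920.00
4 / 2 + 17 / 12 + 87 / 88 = 4.41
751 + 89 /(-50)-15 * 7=32211 /50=644.22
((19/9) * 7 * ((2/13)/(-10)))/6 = -0.04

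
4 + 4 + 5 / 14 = 117 / 14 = 8.36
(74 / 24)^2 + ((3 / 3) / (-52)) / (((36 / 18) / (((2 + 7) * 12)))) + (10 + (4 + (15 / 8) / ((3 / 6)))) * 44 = 1477885 / 1872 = 789.47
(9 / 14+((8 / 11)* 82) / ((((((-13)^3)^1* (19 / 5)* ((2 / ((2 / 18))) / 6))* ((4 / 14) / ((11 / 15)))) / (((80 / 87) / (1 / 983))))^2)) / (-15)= -17267928108232649 / 224341766162505810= -0.08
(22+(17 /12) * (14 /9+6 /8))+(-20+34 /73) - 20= -449957 /31536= -14.27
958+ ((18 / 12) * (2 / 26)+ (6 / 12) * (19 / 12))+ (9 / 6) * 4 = 301051 / 312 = 964.91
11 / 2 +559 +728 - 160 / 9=22945 / 18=1274.72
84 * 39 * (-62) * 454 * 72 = -6639325056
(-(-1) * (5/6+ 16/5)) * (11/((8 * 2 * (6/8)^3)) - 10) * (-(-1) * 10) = -27346/81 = -337.60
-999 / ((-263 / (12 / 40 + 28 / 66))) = 2.75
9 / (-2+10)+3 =33 / 8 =4.12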